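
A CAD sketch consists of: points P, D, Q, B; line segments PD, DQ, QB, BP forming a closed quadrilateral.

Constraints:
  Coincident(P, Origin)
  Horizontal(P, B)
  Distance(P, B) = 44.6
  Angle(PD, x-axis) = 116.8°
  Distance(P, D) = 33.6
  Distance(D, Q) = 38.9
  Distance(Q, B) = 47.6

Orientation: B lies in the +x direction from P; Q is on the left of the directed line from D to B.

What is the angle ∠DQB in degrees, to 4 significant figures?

100.7°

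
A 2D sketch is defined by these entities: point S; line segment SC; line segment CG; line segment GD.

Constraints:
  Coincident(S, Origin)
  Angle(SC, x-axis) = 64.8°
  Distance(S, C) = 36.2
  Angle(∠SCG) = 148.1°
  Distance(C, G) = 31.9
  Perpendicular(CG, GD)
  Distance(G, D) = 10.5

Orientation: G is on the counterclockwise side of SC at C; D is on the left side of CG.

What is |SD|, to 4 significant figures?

63.22

∠SCG = 148.1°, so CG runs at 64.8° + (180° − 148.1°) = 96.70° from the x-axis; with |CG| = 31.9, G = C + 31.9·(cos 96.70°, sin 96.70°) = (11.69, 64.44). CG is perpendicular to GD; with |GD| = 10.5 on the left of CG, D = G + 10.5·(-0.9932, -0.1167) = (1.263, 63.21). Then |SD| = |D − S| = 63.22.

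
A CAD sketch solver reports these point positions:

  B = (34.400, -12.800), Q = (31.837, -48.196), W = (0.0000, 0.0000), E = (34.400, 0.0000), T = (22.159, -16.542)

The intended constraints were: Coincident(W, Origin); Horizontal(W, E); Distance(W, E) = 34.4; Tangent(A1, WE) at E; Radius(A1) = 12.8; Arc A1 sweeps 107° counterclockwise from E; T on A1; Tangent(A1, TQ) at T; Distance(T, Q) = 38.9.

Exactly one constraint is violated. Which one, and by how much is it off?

Distance(T, Q) = 38.9 — off by 5.80.

W = (0.00, 0.00) ✓; W.y = 0.00, E.y = 0.00 ✓; |WE| = 34.40 ✓; ∠(BE, EW) = 90.00° ✓; |BE| = 12.80 ✓; bearing(B→T) − bearing(B→E) = 107.0° ✓; |BT| = 12.80 ✓; ∠(BT, TQ) = 90.00° ✓; |TQ| = 33.10 ✗.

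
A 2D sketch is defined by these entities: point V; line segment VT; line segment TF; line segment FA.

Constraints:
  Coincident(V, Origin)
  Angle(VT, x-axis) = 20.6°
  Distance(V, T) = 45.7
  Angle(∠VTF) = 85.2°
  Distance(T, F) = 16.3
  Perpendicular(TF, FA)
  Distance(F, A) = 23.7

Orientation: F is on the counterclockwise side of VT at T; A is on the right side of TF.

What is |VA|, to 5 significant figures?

70.355

V is at the origin; VT runs at 20.6° with length 45.7, so T = 45.7·(cos 20.6°, sin 20.6°) = (42.778, 16.079). ∠VTF = 85.2°, so TF runs at 20.6° + (180° − 85.2°) = 115.40° from the x-axis; with |TF| = 16.3, F = T + 16.3·(cos 115.40°, sin 115.40°) = (35.786, 30.804). TF is perpendicular to FA; with |FA| = 23.7 on the right of TF, A = F + 23.7·(0.90334, 0.42894) = (57.195, 40.969). Then |VA| = |A − V| = 70.355.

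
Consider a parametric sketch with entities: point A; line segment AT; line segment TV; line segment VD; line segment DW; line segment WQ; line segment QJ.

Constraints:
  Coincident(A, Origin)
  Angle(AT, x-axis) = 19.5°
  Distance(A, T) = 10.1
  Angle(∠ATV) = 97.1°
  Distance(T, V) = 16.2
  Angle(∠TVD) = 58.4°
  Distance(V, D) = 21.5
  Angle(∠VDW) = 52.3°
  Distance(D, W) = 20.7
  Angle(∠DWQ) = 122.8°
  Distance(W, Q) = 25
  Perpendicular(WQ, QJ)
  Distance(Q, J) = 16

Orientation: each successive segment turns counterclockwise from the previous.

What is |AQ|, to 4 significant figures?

34.06

∠VDW = 52.3° gives DW at -8.300° from the x-axis; with |DW| = 20.7, W = (11.06, 1.270). ∠DWQ = 122.8° gives WQ at 48.90° from the x-axis; with |WQ| = 25.0, Q = (27.49, 20.11). Then |AQ| = |Q − A| = 34.06.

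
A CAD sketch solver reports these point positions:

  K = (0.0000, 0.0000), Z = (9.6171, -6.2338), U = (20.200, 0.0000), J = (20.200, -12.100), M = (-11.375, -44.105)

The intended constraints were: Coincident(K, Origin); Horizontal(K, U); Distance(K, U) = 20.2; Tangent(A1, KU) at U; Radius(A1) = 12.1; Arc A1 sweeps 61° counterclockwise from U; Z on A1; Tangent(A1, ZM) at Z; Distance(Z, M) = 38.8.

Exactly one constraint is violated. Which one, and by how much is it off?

Distance(Z, M) = 38.8 — off by 4.50.

K = (0.00, 0.00) ✓; K.y = 0.00, U.y = 0.00 ✓; |KU| = 20.20 ✓; ∠(JU, UK) = 90.00° ✓; |JU| = 12.10 ✓; bearing(J→Z) − bearing(J→U) = 61.00° ✓; |JZ| = 12.10 ✓; ∠(JZ, ZM) = 90.00° ✓; |ZM| = 43.30 ✗.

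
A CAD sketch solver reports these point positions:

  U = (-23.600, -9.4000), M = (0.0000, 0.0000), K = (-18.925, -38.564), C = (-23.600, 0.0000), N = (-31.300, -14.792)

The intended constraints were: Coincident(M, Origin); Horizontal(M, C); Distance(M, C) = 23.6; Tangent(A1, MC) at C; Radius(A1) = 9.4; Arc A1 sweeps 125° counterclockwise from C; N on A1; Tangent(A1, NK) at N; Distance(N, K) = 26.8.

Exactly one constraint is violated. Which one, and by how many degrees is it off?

Tangent(A1, NK) at N — off by 7.50°.

M = (0.00, 0.00) ✓; M.y = 0.00, C.y = 0.00 ✓; |MC| = 23.60 ✓; ∠(UC, CM) = 90.00° ✓; |UC| = 9.400 ✓; bearing(U→N) − bearing(U→C) = 125.0° ✓; |UN| = 9.400 ✓; ∠(UN, NK) = 97.50° ✗; |NK| = 26.80 ✓.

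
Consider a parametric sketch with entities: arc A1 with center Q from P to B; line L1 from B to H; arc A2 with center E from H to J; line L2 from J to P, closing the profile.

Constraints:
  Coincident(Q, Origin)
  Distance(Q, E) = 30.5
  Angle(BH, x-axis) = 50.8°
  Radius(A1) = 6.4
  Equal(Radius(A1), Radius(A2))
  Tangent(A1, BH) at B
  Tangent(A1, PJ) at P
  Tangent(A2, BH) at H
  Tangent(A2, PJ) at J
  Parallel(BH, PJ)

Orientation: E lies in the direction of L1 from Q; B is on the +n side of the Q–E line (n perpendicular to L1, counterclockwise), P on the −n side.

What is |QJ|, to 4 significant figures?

31.16

The slot axis is L1's direction at 50.8°, so u = (cos 50.8°, sin 50.8°) = (0.6320, 0.7749) and n = (−sin 50.8°, cos 50.8°) = (-0.7749, 0.6320). Q is at the origin and E lies 30.5 along u from Q, so E = 30.5·u = (19.28, 23.64). Tangency of A1 to both parallel lines with radius 6.4 puts B and P at Q ± 6.4·n: B = (-4.960, 4.045), P = (4.960, -4.045). Equal radii place H and J the same way about E: H = E + 6.4·n = (14.32, 27.68), J = E − 6.4·n = (24.24, 19.59). Then |QJ| = |J − Q| = 31.16.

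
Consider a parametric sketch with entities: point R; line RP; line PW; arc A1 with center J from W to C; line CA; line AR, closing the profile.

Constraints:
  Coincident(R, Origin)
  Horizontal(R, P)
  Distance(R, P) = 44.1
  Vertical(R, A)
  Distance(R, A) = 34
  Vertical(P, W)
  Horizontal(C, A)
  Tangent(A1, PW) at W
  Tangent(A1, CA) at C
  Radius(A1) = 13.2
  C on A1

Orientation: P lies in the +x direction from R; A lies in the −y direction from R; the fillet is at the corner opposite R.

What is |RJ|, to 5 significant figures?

37.248

R is at the origin; RP is horizontal with |RP| = 44.1 and P on the +x side, so P = (44.100, 0.0000). RA is vertical with |RA| = 34.0 and A on the −y side, so A = (0.0000, -34.000). The virtual corner opposite R is at (44.100, -34.000). A1 meets PW tangentially, so JW is at right angles to PW and the tangent condition forces JC to be normal to CA, with radius 13.2, so the center J sits 13.2 in from both sides at J = (30.900, -20.800). Then |RJ| = |J − R| = 37.248.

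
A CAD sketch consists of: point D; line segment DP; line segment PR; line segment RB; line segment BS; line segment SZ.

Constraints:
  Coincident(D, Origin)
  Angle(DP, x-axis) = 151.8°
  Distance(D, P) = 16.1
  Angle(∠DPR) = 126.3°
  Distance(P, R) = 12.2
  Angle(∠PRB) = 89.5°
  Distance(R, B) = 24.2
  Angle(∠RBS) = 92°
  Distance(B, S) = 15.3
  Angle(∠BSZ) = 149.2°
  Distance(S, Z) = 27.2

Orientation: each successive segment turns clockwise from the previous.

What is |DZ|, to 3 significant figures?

17.6

D is at the origin; DP runs at 151.8° with length 16.1, so P = (-14.2, 7.61). ∠DPR = 126.3° gives PR at 98.1° from the x-axis; with |PR| = 12.2, R = (-15.9, 19.7). ∠PRB = 89.5° gives RB at 7.60° from the x-axis; with |RB| = 24.2, B = (8.08, 22.9). ∠RBS = 92.0° gives BS at -80.4° from the x-axis; with |BS| = 15.3, S = (10.6, 7.80). ∠BSZ = 149.2° gives SZ at -111° from the x-axis; with |SZ| = 27.2, Z = (0.795, -17.6). Then |DZ| = |Z − D| = 17.6.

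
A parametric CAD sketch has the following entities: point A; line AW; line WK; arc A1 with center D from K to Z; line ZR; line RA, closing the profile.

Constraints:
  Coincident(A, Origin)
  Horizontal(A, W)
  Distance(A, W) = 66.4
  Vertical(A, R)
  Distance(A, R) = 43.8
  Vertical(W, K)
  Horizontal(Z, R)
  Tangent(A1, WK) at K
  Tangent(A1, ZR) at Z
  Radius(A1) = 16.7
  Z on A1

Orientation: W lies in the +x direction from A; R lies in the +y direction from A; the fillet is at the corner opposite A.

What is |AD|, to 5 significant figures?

56.608

A and R share the same x with |AR| = 43.8 and R on the +y side, so R = (0.0000, 43.800). The virtual corner opposite A is at (66.400, 43.800). Since A1 is tangent to WK there, DK ⟂ WK and since A1 is tangent to ZR there, DZ ⟂ ZR, with radius 16.7, so the center D sits 16.7 in from both sides at D = (49.700, 27.100). Then |AD| = |D − A| = 56.608.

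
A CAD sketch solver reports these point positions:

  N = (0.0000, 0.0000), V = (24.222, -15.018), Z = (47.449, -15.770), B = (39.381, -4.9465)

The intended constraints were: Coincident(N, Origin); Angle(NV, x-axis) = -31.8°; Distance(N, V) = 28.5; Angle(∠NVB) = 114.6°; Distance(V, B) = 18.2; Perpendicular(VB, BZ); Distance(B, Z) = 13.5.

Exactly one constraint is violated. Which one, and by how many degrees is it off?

Perpendicular(VB, BZ) — off by 3.10°.

N = (0.00, 0.00) ✓; NV at -31.80° ✓; |NV| = 28.50 ✓; ∠NVB = 114.6° ✓; |VB| = 18.20 ✓; ∠(VB, BZ) = 86.90° ✗; |BZ| = 13.50 ✓.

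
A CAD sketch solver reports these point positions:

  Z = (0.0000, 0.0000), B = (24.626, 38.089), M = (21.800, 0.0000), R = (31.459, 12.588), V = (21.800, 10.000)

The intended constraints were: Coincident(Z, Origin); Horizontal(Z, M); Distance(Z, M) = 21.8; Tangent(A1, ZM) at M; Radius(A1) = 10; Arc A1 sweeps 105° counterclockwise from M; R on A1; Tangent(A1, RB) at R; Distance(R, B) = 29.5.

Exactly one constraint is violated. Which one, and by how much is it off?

Distance(R, B) = 29.5 — off by 3.10.

Z = (0.00, 0.00) ✓; Z.y = 0.00, M.y = 0.00 ✓; |ZM| = 21.80 ✓; ∠(VM, MZ) = 90.00° ✓; |VM| = 10.00 ✓; bearing(V→R) − bearing(V→M) = 105.0° ✓; |VR| = 10.00 ✓; ∠(VR, RB) = 90.00° ✓; |RB| = 26.40 ✗.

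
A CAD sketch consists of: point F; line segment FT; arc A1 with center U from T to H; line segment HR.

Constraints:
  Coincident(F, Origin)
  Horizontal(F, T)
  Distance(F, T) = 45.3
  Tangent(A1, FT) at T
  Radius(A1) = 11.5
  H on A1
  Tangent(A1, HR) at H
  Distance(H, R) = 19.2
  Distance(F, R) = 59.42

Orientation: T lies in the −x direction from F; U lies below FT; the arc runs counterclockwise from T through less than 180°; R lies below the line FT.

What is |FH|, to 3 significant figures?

58.2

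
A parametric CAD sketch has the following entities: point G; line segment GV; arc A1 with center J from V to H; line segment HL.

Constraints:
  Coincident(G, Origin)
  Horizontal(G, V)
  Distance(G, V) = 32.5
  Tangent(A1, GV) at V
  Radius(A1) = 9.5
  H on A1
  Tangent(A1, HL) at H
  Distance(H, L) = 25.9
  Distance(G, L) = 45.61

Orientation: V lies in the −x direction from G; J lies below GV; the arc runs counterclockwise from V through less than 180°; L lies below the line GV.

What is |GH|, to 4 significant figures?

43.11

G is at the origin; G and V share the same y with |GV| = 32.5 and V on the −x side, so V = (-32.50, 0.000). Tangency of A1 to GV means the radius JV is perpendicular to GV, so J = V + (0, -9.5) = (-32.50, -9.500). Since JH ⟂ HL (tangency), |JL| = √(9.5² + 25.9²) = 27.59 regardless of where H sits on A1. So L lies on both circle(G, 45.61) and circle(J, 27.59); the below-GV intersection is L = (-27.24, -36.58). H is the foot of the tangent from L: H = (-40.63, -14.41).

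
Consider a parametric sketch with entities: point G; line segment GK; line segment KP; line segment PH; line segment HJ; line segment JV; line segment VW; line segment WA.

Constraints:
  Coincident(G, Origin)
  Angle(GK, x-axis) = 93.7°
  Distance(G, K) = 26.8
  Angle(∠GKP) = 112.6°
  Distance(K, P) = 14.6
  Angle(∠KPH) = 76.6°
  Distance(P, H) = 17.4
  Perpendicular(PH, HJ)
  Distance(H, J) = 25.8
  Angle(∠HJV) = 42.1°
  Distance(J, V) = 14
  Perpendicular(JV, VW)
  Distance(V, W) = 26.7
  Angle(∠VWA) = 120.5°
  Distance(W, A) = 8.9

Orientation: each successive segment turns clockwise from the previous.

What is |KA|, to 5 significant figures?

35.798

JV ⟂ VW, so VW runs at -35.000°; with |VW| = 26.7, W = (19.996, 6.6459). ∠VWA = 120.5° gives WA at -94.500° from the x-axis; with |WA| = 8.9, A = (19.298, -2.2266). Then |KA| = |A − K| = 35.798.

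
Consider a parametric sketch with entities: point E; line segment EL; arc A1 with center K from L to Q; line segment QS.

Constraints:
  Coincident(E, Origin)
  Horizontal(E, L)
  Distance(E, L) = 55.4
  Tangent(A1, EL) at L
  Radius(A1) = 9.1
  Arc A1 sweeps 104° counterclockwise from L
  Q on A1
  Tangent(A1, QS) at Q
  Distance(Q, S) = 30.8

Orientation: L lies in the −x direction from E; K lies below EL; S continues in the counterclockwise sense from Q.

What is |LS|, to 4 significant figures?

41.21

E is at the origin; EL is horizontal with |EL| = 55.4 and L on the −x side, so L = (-55.40, 0.000). Tangency of A1 to EL means the radius KL is perpendicular to EL, so K = L + (0, -9.1) = (-55.40, -9.100). On A1, L sits at bearing 90° from K; a 104° counterclockwise sweep puts Q at bearing 194°, so Q = K + 9.1·(cos 194°, sin 194°) = (-64.23, -11.30). Tangency of A1 to QS means the radius KQ is perpendicular to QS, so QS runs along (−sin 194°, cos 194°); with |QS| = 30.8, S = (-56.78, -41.19). Then |LS| = |S − L| = 41.21.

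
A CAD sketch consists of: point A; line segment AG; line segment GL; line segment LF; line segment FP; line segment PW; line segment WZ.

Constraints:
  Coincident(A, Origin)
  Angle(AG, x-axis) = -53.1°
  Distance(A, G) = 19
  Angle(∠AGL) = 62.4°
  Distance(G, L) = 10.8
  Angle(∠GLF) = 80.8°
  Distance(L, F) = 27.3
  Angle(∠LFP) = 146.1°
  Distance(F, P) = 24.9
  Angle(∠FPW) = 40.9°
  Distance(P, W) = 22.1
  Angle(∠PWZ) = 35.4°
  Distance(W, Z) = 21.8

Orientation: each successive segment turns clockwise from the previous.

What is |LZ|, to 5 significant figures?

42.172

A is at the origin; AG runs at -53.1° with length 19.0, so G = (11.408, -15.194). ∠AGL = 62.4° gives GL at -170.70° from the x-axis; with |GL| = 10.8, L = (0.74994, -16.939). ∠GLF = 80.8° gives LF at 90.100° from the x-axis; with |LF| = 27.3, F = (0.70230, 10.361). ∠LFP = 146.1° gives FP at 56.200° from the x-axis; with |FP| = 24.9, P = (14.554, 31.052). ∠FPW = 40.9° gives PW at -82.900° from the x-axis; with |PW| = 22.1, W = (17.286, 9.1216). ∠PWZ = 35.4° gives WZ at 132.50° from the x-axis; with |WZ| = 21.8, Z = (2.5578, 25.194). Then |LZ| = |Z − L| = 42.172.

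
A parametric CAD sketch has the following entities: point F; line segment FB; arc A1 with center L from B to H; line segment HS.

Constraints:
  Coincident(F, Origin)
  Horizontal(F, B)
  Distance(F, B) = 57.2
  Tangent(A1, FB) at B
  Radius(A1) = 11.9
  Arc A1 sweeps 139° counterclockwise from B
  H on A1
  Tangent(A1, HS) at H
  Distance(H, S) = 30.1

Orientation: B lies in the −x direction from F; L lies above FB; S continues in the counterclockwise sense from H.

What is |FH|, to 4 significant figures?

53.63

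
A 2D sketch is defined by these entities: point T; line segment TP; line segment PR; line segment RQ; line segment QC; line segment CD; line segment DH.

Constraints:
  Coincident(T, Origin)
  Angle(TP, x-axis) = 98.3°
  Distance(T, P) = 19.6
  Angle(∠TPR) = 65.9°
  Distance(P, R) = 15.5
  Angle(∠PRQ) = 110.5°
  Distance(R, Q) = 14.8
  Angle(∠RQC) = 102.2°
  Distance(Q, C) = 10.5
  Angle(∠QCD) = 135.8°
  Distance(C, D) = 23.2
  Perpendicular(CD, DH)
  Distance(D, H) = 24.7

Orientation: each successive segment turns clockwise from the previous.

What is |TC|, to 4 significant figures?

4.181

∠PRQ = 110.5° gives RQ at -85.30° from the x-axis; with |RQ| = 14.8, Q = (13.30, 0.4241). ∠RQC = 102.2° gives QC at -163.1° from the x-axis; with |QC| = 10.5, C = (3.251, -2.628). Then |TC| = |C − T| = 4.181.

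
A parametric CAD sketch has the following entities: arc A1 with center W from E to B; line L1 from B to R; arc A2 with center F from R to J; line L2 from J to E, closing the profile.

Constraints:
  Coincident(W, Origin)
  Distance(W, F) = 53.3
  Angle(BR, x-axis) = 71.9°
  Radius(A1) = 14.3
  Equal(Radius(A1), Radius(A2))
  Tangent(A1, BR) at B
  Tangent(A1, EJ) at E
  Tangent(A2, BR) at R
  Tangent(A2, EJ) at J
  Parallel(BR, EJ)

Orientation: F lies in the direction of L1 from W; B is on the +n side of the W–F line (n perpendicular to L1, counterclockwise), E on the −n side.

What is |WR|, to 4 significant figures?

55.18

Tangency of A1 to both parallel lines with radius 14.3 puts B and E at W ± 14.3·n: B = (-13.59, 4.443), E = (13.59, -4.443). Equal radii place R and J the same way about F: R = F + 14.3·n = (2.967, 55.11), J = F − 14.3·n = (30.15, 46.22). Then |WR| = |R − W| = 55.18.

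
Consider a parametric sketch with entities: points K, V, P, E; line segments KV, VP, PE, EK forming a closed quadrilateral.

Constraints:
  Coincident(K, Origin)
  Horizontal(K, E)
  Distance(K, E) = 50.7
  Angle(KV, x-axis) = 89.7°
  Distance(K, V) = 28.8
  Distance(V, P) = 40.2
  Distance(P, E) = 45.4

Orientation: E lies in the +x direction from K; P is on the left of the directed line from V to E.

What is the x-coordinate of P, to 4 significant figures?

37.58

K is at the origin; K and E share the same y with |KE| = 50.7 and E in +x, so E = (50.7, 0). KV runs at 89.7° with |KV| = 28.8, so V = (0.1508, 28.80). P is determined by |VP| = 40.2 and |PE| = 45.4 together: it lies at the intersection of circle(V, 40.2) and circle(E, 45.4). With |VE| = 58.18, the foot of the radical line on VE is 25.26 from V and the perpendicular offset is √(40.2² − 25.26²) = 31.27. Taking the left-of-VE solution: P = (37.58, 43.46).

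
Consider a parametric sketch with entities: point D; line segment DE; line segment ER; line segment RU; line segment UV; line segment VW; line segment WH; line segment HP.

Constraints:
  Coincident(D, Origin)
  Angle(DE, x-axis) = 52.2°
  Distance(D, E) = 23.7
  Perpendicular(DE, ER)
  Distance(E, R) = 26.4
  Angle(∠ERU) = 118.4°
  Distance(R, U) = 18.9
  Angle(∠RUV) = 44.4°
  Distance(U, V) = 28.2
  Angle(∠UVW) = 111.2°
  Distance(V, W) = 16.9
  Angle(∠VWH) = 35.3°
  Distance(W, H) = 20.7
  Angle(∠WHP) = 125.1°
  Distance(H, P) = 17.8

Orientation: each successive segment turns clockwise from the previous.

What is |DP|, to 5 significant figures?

15.621

∠VWH = 35.3° gives WH at -88.500° from the x-axis; with |WH| = 20.7, H = (26.068, 0.35053). ∠WHP = 125.1° gives HP at -143.40° from the x-axis; with |HP| = 17.8, P = (11.777, -10.262). Then |DP| = |P − D| = 15.621.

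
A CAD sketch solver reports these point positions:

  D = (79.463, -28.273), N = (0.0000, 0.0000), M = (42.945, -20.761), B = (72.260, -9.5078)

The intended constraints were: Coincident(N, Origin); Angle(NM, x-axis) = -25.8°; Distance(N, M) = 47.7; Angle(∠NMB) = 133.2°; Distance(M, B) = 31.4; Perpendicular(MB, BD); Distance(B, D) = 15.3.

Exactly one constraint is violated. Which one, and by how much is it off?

Distance(B, D) = 15.3 — off by 4.80.

N = (0.00, 0.00) ✓; NM at -25.80° ✓; |NM| = 47.70 ✓; ∠NMB = 133.2° ✓; |MB| = 31.40 ✓; ∠(MB, BD) = 90.00° ✓; |BD| = 20.10 ✗.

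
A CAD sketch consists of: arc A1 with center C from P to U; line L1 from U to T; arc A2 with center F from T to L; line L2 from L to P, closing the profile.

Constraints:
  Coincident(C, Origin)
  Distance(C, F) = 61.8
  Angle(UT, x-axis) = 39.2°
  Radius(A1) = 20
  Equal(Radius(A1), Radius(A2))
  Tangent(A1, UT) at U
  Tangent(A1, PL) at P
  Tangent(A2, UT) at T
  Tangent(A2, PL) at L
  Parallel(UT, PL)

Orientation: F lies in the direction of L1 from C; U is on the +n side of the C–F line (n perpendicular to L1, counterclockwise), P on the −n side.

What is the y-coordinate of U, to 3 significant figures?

15.5

The slot axis is L1's direction at 39.2°, so u = (cos 39.2°, sin 39.2°) = (0.775, 0.632) and n = (−sin 39.2°, cos 39.2°) = (-0.632, 0.775). C is at the origin and F lies 61.8 along u from C, so F = 61.8·u = (47.9, 39.1). Tangency of A1 to both parallel lines with radius 20.0 puts U and P at C ± 20.0·n: U = (-12.6, 15.5), P = (12.6, -15.5). So U.y = 15.5.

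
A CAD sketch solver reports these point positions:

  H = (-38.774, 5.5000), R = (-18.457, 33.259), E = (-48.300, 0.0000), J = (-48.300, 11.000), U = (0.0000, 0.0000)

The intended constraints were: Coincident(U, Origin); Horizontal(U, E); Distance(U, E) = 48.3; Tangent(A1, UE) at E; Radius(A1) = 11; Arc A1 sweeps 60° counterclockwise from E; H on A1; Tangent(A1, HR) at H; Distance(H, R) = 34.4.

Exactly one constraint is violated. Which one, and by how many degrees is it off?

Tangent(A1, HR) at H — off by 6.20°.

U = (0.00, 0.00) ✓; U.y = 0.00, E.y = 0.00 ✓; |UE| = 48.30 ✓; ∠(JE, EU) = 90.00° ✓; |JE| = 11.00 ✓; bearing(J→H) − bearing(J→E) = 60.00° ✓; |JH| = 11.00 ✓; ∠(JH, HR) = 96.20° ✗; |HR| = 34.40 ✓.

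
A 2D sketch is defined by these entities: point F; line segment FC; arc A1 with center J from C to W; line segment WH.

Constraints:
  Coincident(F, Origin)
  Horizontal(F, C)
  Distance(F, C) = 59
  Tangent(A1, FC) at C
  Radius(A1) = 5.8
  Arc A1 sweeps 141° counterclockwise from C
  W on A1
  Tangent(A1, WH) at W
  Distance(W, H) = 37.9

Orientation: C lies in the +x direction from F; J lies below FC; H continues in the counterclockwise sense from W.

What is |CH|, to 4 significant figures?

42.81

On A1, C sits at bearing 90° from J; a 141° counterclockwise sweep puts W at bearing 231°, so W = J + 5.8·(cos 231°, sin 231°) = (55.35, -10.31). Since A1 is tangent to WH there, JW ⟂ WH, so WH runs along (−sin 231°, cos 231°); with |WH| = 37.9, H = (84.80, -34.16). Then |CH| = |H − C| = 42.81.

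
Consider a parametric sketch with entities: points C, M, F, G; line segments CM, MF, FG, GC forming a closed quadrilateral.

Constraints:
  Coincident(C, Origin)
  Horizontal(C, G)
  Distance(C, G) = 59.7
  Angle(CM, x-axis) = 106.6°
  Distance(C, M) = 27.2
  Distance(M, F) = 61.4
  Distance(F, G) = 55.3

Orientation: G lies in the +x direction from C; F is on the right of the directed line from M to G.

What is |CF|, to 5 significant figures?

34.336

Checks: |MF| = 61.40 ✓; |FG| = 55.30 ✓.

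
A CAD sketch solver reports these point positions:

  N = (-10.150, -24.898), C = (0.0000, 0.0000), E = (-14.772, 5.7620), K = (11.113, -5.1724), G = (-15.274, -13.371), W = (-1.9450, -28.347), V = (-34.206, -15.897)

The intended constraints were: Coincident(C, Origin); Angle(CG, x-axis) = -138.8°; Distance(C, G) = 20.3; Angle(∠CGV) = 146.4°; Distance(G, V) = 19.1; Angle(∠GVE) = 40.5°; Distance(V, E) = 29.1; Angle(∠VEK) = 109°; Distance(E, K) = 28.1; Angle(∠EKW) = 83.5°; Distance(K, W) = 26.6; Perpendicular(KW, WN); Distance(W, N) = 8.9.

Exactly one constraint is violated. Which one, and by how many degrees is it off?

Perpendicular(KW, WN) — off by 6.60°.

C = (0.00, 0.00) ✓; CG at -138.8° ✓; |CG| = 20.30 ✓; ∠CGV = 146.4° ✓; |GV| = 19.10 ✓; ∠GVE = 40.50° ✓; |VE| = 29.10 ✓; ∠VEK = 109.0° ✓; |EK| = 28.10 ✓; ∠EKW = 83.50° ✓; |KW| = 26.60 ✓; ∠(KW, WN) = 83.40° ✗; |WN| = 8.900 ✓.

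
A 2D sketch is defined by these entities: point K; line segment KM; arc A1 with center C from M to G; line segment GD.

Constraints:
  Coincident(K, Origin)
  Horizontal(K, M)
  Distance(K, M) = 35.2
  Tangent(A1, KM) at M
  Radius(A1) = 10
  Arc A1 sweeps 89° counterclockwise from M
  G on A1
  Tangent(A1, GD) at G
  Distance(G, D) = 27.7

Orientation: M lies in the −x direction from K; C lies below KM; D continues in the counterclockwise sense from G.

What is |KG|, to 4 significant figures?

46.25

K is at the origin; KM is horizontal with |KM| = 35.2 and M on the −x side, so M = (-35.20, 0.000). Since A1 is tangent to KM there, CM ⟂ KM, so C = M + (0, -10) = (-35.20, -10.00). On A1, M sits at bearing 90° from C; an 89° counterclockwise sweep puts G at bearing 179°, so G = C + 10.0·(cos 179°, sin 179°) = (-45.20, -9.825). Then |KG| = |G − K| = 46.25.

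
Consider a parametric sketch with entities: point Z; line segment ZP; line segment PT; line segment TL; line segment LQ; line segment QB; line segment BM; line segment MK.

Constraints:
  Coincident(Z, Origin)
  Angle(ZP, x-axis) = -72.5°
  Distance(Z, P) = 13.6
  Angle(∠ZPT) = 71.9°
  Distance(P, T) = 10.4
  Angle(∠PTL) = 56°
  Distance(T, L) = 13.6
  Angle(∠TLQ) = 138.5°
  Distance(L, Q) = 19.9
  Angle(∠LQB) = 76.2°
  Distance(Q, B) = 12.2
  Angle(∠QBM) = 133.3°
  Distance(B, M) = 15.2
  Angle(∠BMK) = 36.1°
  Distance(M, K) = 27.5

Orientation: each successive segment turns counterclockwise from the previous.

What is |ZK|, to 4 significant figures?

16.52

∠QBM = 133.3° gives BM at -8.400° from the x-axis; with |BM| = 15.2, M = (3.250, -21.57). ∠BMK = 36.1° gives MK at 135.5° from the x-axis; with |MK| = 27.5, K = (-16.36, -2.291). Then |ZK| = |K − Z| = 16.52.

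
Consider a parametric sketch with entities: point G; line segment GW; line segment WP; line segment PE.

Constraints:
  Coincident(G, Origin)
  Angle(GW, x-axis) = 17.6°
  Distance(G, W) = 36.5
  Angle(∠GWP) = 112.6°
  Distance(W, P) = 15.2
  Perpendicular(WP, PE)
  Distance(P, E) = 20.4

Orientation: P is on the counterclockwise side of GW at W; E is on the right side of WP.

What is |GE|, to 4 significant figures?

61.49

∠GWP = 112.6°, so WP runs at 17.6° + (180° − 112.6°) = 85.00° from the x-axis; with |WP| = 15.2, P = W + 15.2·(cos 85.00°, sin 85.00°) = (36.12, 26.18). WP is perpendicular to PE; with |PE| = 20.4 on the right of WP, E = P + 20.4·(0.9962, -0.08716) = (56.44, 24.40). Then |GE| = |E − G| = 61.49.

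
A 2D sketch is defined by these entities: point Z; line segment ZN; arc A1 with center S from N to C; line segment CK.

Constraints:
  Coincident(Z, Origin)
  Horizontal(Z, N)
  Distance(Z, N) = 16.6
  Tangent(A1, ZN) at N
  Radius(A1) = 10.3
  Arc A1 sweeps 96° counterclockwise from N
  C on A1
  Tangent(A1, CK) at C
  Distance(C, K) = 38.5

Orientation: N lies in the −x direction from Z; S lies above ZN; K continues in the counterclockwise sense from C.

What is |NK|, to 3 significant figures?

50.1

Z is at the origin; ZN is horizontal with |ZN| = 16.6 and N on the −x side, so N = (-16.6, 0.00). The tangent condition forces SN to be normal to ZN, so S = N + (0, 10.3) = (-16.6, 10.3). On A1, N sits at bearing -90° from S; a 96° counterclockwise sweep puts C at bearing 6°, so C = S + 10.3·(cos 6°, sin 6°) = (-6.36, 11.4). Since A1 is tangent to CK there, SC ⟂ CK, so CK runs along (−sin 6°, cos 6°); with |CK| = 38.5, K = (-10.4, 49.7). Then |NK| = |K − N| = 50.1.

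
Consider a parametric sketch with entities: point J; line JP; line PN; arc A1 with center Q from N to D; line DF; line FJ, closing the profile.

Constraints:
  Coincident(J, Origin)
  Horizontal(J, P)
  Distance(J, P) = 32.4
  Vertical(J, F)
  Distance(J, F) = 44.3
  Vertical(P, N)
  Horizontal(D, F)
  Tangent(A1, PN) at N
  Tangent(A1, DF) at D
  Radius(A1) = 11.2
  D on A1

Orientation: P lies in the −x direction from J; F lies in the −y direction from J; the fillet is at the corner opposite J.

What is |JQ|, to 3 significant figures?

39.3

J is at the origin; J and P share the same y with |JP| = 32.4 and P on the −x side, so P = (-32.4, 0.00). JF is vertical with |JF| = 44.3 and F on the −y side, so F = (0.00, -44.3). The virtual corner opposite J is at (-32.4, -44.3). Tangency of A1 to PN means the radius QN is perpendicular to PN and tangency of A1 to DF means the radius QD is perpendicular to DF, with radius 11.2, so the center Q sits 11.2 in from both sides at Q = (-21.2, -33.1). Then |JQ| = |Q − J| = 39.3.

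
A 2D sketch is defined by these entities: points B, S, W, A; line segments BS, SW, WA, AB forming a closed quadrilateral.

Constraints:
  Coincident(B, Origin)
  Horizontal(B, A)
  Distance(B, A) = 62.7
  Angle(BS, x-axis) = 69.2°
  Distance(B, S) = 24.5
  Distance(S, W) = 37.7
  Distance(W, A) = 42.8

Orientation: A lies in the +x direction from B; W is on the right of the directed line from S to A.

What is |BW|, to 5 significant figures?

25.073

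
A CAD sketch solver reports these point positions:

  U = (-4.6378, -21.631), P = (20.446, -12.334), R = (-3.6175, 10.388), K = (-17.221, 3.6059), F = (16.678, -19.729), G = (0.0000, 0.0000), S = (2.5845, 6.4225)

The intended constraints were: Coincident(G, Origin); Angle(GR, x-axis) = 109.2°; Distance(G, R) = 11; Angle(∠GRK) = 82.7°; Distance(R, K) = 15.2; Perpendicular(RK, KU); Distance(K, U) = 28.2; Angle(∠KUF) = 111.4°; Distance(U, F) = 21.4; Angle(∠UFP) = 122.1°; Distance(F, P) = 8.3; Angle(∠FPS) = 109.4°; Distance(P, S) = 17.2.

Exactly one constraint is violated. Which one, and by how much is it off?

Distance(P, S) = 17.2 — off by 8.70.

G = (0.00, 0.00) ✓; GR at 109.2° ✓; |GR| = 11.00 ✓; ∠GRK = 82.70° ✓; |RK| = 15.20 ✓; ∠(RK, KU) = 90.00° ✓; |KU| = 28.20 ✓; ∠KUF = 111.4° ✓; |UF| = 21.40 ✓; ∠UFP = 122.1° ✓; |FP| = 8.300 ✓; ∠FPS = 109.4° ✓; |PS| = 25.90 ✗.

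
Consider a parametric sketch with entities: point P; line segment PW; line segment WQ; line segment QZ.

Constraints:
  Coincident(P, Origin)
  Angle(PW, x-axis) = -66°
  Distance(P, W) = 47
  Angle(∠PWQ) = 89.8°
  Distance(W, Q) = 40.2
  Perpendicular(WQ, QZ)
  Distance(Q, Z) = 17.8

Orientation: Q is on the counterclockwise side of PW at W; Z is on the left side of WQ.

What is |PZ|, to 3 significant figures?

49.6

∠PWQ = 89.8°, so WQ runs at -66.0° + (180° − 89.8°) = 24.2° from the x-axis; with |WQ| = 40.2, Q = W + 40.2·(cos 24.2°, sin 24.2°) = (55.8, -26.5). WQ is perpendicular to QZ; with |QZ| = 17.8 on the left of WQ, Z = Q + 17.8·(-0.410, 0.912) = (48.5, -10.2). Then |PZ| = |Z − P| = 49.6.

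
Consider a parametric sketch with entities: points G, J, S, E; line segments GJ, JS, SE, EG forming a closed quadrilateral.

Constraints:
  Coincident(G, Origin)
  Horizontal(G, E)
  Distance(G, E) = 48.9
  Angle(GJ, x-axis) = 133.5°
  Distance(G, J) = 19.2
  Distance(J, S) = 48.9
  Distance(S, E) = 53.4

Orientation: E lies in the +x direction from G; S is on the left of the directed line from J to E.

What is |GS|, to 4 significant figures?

52.10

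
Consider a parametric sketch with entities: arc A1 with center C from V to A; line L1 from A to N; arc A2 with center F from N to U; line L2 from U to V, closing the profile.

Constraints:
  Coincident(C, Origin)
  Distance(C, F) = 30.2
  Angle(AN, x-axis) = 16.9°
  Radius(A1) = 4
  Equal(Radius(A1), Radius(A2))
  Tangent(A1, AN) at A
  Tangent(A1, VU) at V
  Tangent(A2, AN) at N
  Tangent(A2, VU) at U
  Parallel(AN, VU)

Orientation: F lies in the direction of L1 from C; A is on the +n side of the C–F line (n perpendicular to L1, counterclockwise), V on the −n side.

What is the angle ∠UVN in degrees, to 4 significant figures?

14.84°

The slot axis is L1's direction at 16.9°, so u = (cos 16.9°, sin 16.9°) = (0.9568, 0.2907) and n = (−sin 16.9°, cos 16.9°) = (-0.2907, 0.9568). C is at the origin and F lies 30.2 along u from C, so F = 30.2·u = (28.90, 8.779). Tangency of A1 to both parallel lines with radius 4.0 puts A and V at C ± 4.0·n: A = (-1.163, 3.827), V = (1.163, -3.827). Equal radii place N and U the same way about F: N = F + 4.0·n = (27.73, 12.61), U = F − 4.0·n = (30.06, 4.952). Then cos ∠UVN = VU·VN / (|VU||VN|), giving 14.84°.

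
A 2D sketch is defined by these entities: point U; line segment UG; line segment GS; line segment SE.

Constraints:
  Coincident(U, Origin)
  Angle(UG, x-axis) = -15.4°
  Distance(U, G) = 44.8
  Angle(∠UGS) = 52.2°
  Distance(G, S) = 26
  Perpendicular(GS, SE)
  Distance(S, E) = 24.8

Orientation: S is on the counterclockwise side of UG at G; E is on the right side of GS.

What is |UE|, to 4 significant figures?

60.22

∠UGS = 52.2°, so GS runs at -15.4° + (180° − 52.2°) = 112.4° from the x-axis; with |GS| = 26.0, S = G + 26.0·(cos 112.4°, sin 112.4°) = (33.28, 12.14). The perpendicularity gives SE at right angles to GS; with |SE| = 24.8 on the right of GS, E = S + 24.8·(0.9245, 0.3811) = (56.21, 21.59). Then |UE| = |E − U| = 60.22.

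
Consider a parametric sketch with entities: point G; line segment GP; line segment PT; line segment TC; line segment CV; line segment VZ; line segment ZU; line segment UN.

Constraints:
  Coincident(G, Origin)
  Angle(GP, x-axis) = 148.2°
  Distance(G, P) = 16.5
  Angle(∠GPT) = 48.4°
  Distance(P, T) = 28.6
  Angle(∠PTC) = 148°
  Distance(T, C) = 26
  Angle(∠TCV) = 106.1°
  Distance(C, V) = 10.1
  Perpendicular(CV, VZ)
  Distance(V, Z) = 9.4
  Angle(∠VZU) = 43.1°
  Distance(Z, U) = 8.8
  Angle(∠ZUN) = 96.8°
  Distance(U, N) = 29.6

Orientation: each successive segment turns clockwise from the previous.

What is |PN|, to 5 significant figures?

75.588

G is at the origin; GP runs at 148.2° with length 16.5, so P = (-14.023, 8.6948). ∠GPT = 48.4° gives PT at 16.600° from the x-axis; with |PT| = 28.6, T = (13.385, 16.865). ∠PTC = 148.0° gives TC at -15.400° from the x-axis; with |TC| = 26.0, C = (38.451, 9.9610). ∠TCV = 106.1° gives CV at -89.300° from the x-axis; with |CV| = 10.1, V = (38.575, -0.13825). CV is perpendicular to VZ, so VZ runs at -179.30°; with |VZ| = 9.4, Z = (29.175, -0.25309). ∠VZU = 43.1° gives ZU at 43.800° from the x-axis; with |ZU| = 8.8, U = (35.527, 5.8378). ∠ZUN = 96.8° gives UN at -39.400° from the x-axis; with |UN| = 29.6, N = (58.400, -12.950). Then |PN| = |N − P| = 75.588.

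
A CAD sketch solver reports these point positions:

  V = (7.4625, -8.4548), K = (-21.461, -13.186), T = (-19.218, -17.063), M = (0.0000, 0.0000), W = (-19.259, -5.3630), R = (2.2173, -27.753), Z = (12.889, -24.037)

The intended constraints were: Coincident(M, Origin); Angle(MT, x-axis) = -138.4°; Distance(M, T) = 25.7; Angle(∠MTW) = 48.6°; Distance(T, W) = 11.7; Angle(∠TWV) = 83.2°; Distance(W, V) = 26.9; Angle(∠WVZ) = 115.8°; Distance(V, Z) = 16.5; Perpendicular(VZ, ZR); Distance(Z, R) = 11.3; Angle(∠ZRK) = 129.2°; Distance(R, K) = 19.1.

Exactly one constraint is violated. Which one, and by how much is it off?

Distance(R, K) = 19.1 — off by 8.70.

M = (0.00, 0.00) ✓; MT at -138.4° ✓; |MT| = 25.70 ✓; ∠MTW = 48.60° ✓; |TW| = 11.70 ✓; ∠TWV = 83.20° ✓; |WV| = 26.90 ✓; ∠WVZ = 115.8° ✓; |VZ| = 16.50 ✓; ∠(VZ, ZR) = 90.00° ✓; |ZR| = 11.30 ✓; ∠ZRK = 129.2° ✓; |RK| = 27.80 ✗.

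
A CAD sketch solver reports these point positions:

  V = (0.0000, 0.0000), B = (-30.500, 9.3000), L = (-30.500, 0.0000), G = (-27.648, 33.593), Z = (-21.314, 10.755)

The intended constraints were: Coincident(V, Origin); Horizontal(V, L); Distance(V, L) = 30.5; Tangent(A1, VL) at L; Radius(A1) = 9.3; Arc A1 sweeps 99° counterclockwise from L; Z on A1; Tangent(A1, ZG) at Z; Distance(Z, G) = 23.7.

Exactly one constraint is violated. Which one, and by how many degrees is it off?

Tangent(A1, ZG) at Z — off by 6.50°.

V = (0.00, 0.00) ✓; V.y = 0.00, L.y = 0.00 ✓; |VL| = 30.50 ✓; ∠(BL, LV) = 90.00° ✓; |BL| = 9.300 ✓; bearing(B→Z) − bearing(B→L) = 99.00° ✓; |BZ| = 9.301 ✓; ∠(BZ, ZG) = 83.50° ✗; |ZG| = 23.70 ✓.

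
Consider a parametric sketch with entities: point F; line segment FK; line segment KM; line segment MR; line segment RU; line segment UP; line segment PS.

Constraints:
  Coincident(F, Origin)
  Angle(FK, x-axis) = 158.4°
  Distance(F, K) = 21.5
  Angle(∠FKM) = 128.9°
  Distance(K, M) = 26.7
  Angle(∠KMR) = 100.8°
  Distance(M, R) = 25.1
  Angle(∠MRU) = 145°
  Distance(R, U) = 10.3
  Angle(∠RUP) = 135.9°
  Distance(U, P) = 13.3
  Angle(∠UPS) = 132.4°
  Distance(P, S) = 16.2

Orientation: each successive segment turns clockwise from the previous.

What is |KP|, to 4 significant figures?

41.69

F is at the origin; FK runs at 158.4° with length 21.5, so K = (-19.99, 7.915). ∠FKM = 128.9° gives KM at 107.3° from the x-axis; with |KM| = 26.7, M = (-27.93, 33.41). ∠KMR = 100.8° gives MR at 28.10° from the x-axis; with |MR| = 25.1, R = (-5.789, 45.23). ∠MRU = 145.0° gives RU at -6.900° from the x-axis; with |RU| = 10.3, U = (4.437, 43.99). ∠RUP = 135.9° gives UP at -51.00° from the x-axis; with |UP| = 13.3, P = (12.81, 33.66). Then |KP| = |P − K| = 41.69.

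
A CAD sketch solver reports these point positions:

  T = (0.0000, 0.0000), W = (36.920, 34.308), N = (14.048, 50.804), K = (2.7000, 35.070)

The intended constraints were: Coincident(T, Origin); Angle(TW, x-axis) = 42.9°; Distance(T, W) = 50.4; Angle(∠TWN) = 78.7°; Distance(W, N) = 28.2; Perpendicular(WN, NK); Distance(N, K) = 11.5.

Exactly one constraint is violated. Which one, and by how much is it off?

Distance(N, K) = 11.5 — off by 7.90.

T = (0.00, 0.00) ✓; TW at 42.90° ✓; |TW| = 50.40 ✓; ∠TWN = 78.70° ✓; |WN| = 28.20 ✓; ∠(WN, NK) = 90.00° ✓; |NK| = 19.40 ✗.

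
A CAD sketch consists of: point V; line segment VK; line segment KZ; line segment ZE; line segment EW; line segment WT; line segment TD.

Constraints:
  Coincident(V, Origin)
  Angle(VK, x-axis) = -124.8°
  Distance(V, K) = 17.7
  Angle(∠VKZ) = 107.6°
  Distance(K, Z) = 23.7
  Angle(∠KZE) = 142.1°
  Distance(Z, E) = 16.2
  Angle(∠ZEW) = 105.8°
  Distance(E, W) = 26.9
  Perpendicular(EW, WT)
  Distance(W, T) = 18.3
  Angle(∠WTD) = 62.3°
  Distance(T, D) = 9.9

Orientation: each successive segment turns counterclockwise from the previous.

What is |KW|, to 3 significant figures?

43.7

V is at the origin; VK runs at -124.8° with length 17.7, so K = (-10.1, -14.5). ∠VKZ = 107.6° gives KZ at -52.4° from the x-axis; with |KZ| = 23.7, Z = (4.36, -33.3). ∠KZE = 142.1° gives ZE at -14.5° from the x-axis; with |ZE| = 16.2, E = (20.0, -37.4). ∠ZEW = 105.8° gives EW at 59.7° from the x-axis; with |EW| = 26.9, W = (33.6, -14.1). Then |KW| = |W − K| = 43.7.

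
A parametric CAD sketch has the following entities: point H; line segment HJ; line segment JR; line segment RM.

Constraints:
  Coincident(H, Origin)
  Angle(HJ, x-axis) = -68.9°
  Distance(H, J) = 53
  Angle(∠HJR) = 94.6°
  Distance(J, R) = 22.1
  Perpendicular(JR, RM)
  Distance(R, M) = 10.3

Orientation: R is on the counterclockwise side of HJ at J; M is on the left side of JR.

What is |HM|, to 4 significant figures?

50.03

H is at the origin; HJ runs at -68.9° with length 53.0, so J = 53.0·(cos -68.9°, sin -68.9°) = (19.08, -49.45). ∠HJR = 94.6°, so JR runs at -68.9° + (180° − 94.6°) = 16.50° from the x-axis; with |JR| = 22.1, R = J + 22.1·(cos 16.50°, sin 16.50°) = (40.27, -43.17). The perpendicularity gives RM at right angles to JR; with |RM| = 10.3 on the left of JR, M = R + 10.3·(-0.2840, 0.9588) = (37.34, -33.29). Then |HM| = |M − H| = 50.03.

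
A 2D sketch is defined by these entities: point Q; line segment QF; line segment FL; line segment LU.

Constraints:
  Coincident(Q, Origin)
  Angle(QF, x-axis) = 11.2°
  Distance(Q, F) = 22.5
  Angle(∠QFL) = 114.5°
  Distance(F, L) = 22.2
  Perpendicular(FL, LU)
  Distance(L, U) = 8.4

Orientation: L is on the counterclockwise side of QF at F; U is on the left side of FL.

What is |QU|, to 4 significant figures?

33.76

Q is at the origin; QF runs at 11.2° with length 22.5, so F = 22.5·(cos 11.2°, sin 11.2°) = (22.07, 4.370). ∠QFL = 114.5°, so FL runs at 11.2° + (180° − 114.5°) = 76.70° from the x-axis; with |FL| = 22.2, L = F + 22.2·(cos 76.70°, sin 76.70°) = (27.18, 25.97). FL ⟂ LU; with |LU| = 8.4 on the left of FL, U = L + 8.4·(-0.9732, 0.2300) = (19.00, 27.91). Then |QU| = |U − Q| = 33.76.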